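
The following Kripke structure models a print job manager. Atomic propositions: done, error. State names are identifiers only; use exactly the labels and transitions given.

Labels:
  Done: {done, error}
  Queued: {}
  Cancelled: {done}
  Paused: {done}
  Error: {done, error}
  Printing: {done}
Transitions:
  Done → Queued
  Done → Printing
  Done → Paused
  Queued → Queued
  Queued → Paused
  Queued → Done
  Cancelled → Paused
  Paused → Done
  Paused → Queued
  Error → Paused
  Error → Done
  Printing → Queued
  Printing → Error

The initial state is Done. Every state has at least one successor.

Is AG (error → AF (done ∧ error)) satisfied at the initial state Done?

States satisfying error → AF (done ∧ error): {Done, Queued, Cancelled, Paused, Error, Printing}.
States satisfying AG (error → AF (done ∧ error)): {Done, Queued, Cancelled, Paused, Error, Printing}.
Every state reachable from Done satisfies error → AF (done ∧ error).
Done ∈ Sat(AG (error → AF (done ∧ error))).

Satisfied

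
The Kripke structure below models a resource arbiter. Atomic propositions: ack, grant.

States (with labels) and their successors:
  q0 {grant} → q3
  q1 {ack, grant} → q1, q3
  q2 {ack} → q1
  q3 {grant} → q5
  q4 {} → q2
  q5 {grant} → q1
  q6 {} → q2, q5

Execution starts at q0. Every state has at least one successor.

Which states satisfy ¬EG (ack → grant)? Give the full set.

States satisfying ack → grant: {q0, q1, q3, q4, q5, q6}.
States satisfying EG (ack → grant): {q0, q1, q3, q5, q6}.
States satisfying ¬EG (ack → grant): {q2, q4}.

{q2, q4}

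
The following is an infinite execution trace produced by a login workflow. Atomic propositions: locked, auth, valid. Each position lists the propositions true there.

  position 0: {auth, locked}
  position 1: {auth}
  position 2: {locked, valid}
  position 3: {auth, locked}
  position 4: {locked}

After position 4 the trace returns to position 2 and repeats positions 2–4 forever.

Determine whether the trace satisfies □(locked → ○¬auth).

Violated

locked → ○¬auth must hold at every position from 0 onward. It fails at position 0, so □(locked → ○¬auth) is false.
Positions where locked holds: 0, 2, 3, 4.
Check ○¬auth at each: 0→fails, 2→fails, 3→ok, 4→ok.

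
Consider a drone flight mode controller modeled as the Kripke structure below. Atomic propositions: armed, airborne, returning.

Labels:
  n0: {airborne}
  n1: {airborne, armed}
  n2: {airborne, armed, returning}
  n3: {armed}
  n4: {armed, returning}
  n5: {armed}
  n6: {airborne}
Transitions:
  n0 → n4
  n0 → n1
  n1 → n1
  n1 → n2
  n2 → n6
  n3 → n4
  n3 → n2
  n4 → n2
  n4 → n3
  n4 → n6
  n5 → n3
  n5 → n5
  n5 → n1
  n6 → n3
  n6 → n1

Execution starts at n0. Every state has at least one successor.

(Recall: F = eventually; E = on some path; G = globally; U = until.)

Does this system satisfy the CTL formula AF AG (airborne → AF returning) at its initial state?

Violated

States satisfying AG (airborne → AF returning): ∅.
States satisfying AF AG (airborne → AF returning): ∅.
There is a path from n0 along which AG (airborne → AF returning) never holds.
n0 ∉ Sat(AF AG (airborne → AF returning)).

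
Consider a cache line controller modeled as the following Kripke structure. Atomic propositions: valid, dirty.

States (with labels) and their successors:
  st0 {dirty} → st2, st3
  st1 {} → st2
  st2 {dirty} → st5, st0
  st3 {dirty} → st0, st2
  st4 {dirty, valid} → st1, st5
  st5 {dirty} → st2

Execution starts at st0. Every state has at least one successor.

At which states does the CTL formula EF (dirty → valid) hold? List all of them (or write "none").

{st1, st4}

States satisfying dirty → valid: {st1, st4}.
States satisfying EF (dirty → valid): {st1, st4}.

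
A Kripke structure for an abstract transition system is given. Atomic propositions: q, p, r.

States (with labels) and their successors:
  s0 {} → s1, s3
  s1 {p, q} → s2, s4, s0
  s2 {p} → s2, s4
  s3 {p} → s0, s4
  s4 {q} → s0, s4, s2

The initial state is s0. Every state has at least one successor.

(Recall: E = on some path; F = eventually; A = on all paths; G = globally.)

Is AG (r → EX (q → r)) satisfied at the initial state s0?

Yes

States satisfying r → EX (q → r): {s0, s1, s2, s3, s4}.
States satisfying AG (r → EX (q → r)): {s0, s1, s2, s3, s4}.
Every state reachable from s0 satisfies r → EX (q → r).
s0 ∈ Sat(AG (r → EX (q → r))).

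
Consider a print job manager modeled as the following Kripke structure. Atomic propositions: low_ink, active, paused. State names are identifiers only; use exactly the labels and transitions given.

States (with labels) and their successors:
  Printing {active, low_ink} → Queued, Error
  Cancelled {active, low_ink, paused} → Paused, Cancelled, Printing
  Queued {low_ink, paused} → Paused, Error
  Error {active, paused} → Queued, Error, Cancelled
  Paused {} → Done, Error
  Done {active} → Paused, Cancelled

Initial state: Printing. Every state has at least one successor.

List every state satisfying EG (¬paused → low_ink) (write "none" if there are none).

{Printing, Cancelled, Queued, Error}

States satisfying ¬paused → low_ink: {Printing, Cancelled, Queued, Error}.
States satisfying EG (¬paused → low_ink): {Printing, Cancelled, Queued, Error}.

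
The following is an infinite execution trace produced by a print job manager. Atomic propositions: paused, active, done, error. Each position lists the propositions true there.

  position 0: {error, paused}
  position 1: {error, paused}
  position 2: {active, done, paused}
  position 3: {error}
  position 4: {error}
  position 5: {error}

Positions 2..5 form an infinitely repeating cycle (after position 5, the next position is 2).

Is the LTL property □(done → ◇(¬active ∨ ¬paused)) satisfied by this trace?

done → ◇(¬active ∨ ¬paused) holds at every position 0..5, and those are all positions ever visited, so □(done → ◇(¬active ∨ ¬paused)) holds.
Positions where done holds: 2.
Check ◇(¬active ∨ ¬paused) at each: 2→ok.

Yes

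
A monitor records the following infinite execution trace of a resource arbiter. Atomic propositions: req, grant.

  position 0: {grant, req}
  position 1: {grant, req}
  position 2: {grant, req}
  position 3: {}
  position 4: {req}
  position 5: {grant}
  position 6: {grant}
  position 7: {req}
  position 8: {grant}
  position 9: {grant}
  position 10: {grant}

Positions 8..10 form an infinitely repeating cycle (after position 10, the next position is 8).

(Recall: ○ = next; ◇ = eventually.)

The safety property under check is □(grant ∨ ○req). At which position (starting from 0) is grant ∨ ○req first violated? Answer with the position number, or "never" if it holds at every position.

4

Check grant ∨ ○req at each position in order: 0 ✓, 1 ✓, 2 ✓, 3 ✓.
At position 4 the labels are {req} and the next position 5 has {grant}, so grant ∨ ○req is false there. This is the first violation.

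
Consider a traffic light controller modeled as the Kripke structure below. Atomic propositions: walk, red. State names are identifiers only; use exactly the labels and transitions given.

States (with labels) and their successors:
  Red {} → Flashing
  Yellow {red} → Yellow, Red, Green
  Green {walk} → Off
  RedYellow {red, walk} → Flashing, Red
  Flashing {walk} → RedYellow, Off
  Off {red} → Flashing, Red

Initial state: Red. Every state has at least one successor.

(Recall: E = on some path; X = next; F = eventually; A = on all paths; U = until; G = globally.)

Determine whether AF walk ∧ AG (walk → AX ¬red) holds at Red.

Violated

States satisfying walk: {Green, RedYellow, Flashing}.
States satisfying AF walk: {Red, Green, RedYellow, Flashing, Off}.
States satisfying walk → AX ¬red: {Red, Yellow, RedYellow, Off}.
States satisfying AG (walk → AX ¬red): ∅.
States satisfying AF walk ∧ AG (walk → AX ¬red): ∅.
Red ∉ Sat(AF walk ∧ AG (walk → AX ¬red)).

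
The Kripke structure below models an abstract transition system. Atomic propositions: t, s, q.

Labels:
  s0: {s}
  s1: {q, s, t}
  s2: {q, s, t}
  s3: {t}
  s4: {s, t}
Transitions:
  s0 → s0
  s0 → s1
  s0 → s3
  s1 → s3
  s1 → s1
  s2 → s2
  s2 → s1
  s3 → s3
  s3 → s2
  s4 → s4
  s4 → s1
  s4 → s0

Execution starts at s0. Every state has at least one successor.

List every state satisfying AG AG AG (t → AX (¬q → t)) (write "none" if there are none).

{s0, s1, s2, s3}

States satisfying AG AG (t → AX (¬q → t)): {s0, s1, s2, s3}.
States satisfying AG AG AG (t → AX (¬q → t)): {s0, s1, s2, s3}.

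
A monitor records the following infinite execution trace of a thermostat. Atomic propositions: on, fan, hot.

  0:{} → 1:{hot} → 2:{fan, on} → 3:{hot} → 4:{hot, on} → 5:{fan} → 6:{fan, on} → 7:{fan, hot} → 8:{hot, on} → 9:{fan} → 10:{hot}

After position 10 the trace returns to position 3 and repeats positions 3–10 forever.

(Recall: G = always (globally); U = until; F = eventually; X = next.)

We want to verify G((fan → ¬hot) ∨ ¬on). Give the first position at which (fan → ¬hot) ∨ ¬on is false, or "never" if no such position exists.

never

(fan → ¬hot) ∨ ¬on holds at every position 0..10, and those are all the positions the trace ever visits, so the invariant G((fan → ¬hot) ∨ ¬on) is never violated.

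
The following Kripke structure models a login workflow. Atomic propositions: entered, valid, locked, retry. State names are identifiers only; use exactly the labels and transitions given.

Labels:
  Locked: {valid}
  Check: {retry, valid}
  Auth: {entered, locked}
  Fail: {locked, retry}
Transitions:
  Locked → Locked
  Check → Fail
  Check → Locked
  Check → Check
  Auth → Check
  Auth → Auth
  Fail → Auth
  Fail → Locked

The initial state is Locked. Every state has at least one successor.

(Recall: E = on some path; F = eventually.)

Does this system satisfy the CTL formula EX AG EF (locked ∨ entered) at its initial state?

States satisfying AG EF (locked ∨ entered): ∅.
States satisfying EX AG EF (locked ∨ entered): ∅.
No suitable path/successor from Locked witnesses the formula.
Locked ∉ Sat(EX AG EF (locked ∨ entered)).

No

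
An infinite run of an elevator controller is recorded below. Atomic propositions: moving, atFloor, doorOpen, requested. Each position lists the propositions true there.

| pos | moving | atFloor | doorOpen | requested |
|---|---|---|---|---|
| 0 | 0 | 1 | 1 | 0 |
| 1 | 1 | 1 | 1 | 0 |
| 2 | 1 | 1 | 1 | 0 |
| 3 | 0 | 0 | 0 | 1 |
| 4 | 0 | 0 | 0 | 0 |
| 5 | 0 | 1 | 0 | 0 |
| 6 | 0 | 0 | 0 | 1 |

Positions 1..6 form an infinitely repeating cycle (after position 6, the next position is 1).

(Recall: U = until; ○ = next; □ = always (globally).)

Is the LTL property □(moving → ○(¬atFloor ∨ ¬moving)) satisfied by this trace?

No

moving → ○(¬atFloor ∨ ¬moving) must hold at every position from 0 onward. It fails at position 1, so □(moving → ○(¬atFloor ∨ ¬moving)) is false.
Positions where moving holds: 1, 2.
Check ○(¬atFloor ∨ ¬moving) at each: 1→fails, 2→ok.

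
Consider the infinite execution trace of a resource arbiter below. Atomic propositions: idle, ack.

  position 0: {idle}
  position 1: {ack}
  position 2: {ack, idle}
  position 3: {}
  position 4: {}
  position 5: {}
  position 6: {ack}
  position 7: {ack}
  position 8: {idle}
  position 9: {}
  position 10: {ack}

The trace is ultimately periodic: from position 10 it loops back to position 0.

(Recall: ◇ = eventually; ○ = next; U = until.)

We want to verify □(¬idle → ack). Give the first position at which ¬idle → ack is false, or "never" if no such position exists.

Check ¬idle → ack at each position in order: 0 ✓, 1 ✓, 2 ✓.
At position 3 the labels are {}, so ¬idle → ack is false there. This is the first violation.

3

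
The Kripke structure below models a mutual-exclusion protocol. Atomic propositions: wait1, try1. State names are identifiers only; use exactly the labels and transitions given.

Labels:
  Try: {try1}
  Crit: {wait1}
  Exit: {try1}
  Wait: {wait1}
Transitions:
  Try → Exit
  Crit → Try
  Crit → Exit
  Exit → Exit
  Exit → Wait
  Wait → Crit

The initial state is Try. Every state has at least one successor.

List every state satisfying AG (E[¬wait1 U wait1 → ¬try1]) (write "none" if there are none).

{Try, Crit, Exit, Wait}

States satisfying E[¬wait1 U wait1 → ¬try1]: {Try, Crit, Exit, Wait}.
States satisfying AG (E[¬wait1 U wait1 → ¬try1]): {Try, Crit, Exit, Wait}.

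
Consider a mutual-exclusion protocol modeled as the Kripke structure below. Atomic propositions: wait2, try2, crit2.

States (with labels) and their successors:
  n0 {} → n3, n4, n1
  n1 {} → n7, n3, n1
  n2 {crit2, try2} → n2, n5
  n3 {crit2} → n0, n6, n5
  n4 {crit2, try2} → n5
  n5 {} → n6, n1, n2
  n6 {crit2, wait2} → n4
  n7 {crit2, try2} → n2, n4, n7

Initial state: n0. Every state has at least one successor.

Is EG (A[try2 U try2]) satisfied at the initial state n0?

Violated

States satisfying A[try2 U try2]: {n2, n4, n7}.
States satisfying EG (A[try2 U try2]): {n2, n7}.
No suitable path/successor from n0 witnesses the formula.
n0 ∉ Sat(EG (A[try2 U try2])).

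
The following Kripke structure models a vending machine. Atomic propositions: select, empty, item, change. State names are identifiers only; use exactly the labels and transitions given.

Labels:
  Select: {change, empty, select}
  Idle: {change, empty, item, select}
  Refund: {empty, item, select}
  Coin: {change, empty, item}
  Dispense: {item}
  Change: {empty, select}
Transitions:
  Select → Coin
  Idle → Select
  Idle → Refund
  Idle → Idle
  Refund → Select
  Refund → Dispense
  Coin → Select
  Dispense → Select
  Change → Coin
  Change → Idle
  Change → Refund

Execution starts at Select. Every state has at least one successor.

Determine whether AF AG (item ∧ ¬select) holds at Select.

No

States satisfying AG (item ∧ ¬select): ∅.
States satisfying AF AG (item ∧ ¬select): ∅.
There is a path from Select along which AG (item ∧ ¬select) never holds.
Select ∉ Sat(AF AG (item ∧ ¬select)).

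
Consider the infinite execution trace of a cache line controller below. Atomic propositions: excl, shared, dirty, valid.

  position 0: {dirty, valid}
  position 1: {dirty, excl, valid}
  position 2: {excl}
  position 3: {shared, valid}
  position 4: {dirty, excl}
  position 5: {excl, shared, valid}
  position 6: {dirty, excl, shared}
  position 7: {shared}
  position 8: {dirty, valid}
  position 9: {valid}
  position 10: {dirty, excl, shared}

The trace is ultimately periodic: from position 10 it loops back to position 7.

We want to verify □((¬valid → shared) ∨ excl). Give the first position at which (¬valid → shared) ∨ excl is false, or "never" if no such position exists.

never

(¬valid → shared) ∨ excl holds at every position 0..10, and those are all the positions the trace ever visits, so the invariant □((¬valid → shared) ∨ excl) is never violated.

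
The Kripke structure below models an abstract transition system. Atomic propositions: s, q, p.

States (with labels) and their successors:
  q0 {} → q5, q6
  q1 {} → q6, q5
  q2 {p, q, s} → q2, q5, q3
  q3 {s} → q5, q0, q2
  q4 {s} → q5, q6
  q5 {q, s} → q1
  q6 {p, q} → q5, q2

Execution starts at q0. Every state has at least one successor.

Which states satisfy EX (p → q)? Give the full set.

States satisfying p → q: {q0, q1, q2, q3, q4, q5, q6}.
States satisfying EX (p → q): {q0, q1, q2, q3, q4, q5, q6}.

{q0, q1, q2, q3, q4, q5, q6}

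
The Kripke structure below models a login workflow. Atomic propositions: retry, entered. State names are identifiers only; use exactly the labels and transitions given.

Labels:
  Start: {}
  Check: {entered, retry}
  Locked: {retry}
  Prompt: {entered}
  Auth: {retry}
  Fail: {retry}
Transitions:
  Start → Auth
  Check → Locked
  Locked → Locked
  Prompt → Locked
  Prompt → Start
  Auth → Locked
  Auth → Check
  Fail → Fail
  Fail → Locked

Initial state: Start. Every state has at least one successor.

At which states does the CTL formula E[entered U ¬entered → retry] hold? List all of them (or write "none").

States satisfying entered: {Check, Prompt}.
States satisfying ¬entered → retry: {Check, Locked, Prompt, Auth, Fail}.
States satisfying E[entered U ¬entered → retry]: {Check, Locked, Prompt, Auth, Fail}.

{Check, Locked, Prompt, Auth, Fail}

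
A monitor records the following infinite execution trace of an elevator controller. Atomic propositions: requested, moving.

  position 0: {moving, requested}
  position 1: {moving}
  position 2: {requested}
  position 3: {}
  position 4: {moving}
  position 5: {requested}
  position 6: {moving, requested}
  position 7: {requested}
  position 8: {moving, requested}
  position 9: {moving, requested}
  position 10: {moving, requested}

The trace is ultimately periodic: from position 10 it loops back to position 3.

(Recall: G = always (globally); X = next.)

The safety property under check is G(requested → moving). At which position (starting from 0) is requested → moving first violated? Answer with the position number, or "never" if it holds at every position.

2

Check requested → moving at each position in order: 0 ✓, 1 ✓.
At position 2 the labels are {requested}, so requested → moving is false there. This is the first violation.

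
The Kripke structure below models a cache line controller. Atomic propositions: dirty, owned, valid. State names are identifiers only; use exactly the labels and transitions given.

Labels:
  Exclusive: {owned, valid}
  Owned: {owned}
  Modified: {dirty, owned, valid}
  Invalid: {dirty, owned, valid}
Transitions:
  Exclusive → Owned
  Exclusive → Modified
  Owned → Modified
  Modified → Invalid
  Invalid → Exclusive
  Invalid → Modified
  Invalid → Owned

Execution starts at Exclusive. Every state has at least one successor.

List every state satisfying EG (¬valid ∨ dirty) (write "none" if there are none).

{Owned, Modified, Invalid}

States satisfying ¬valid ∨ dirty: {Owned, Modified, Invalid}.
States satisfying EG (¬valid ∨ dirty): {Owned, Modified, Invalid}.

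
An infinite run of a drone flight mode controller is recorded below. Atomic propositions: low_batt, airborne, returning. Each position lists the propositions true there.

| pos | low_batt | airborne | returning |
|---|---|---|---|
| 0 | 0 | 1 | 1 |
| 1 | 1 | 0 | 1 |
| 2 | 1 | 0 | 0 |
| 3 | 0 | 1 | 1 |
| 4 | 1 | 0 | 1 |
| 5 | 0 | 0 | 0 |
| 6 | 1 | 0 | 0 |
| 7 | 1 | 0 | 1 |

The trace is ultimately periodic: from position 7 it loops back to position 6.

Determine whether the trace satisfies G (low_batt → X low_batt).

No

low_batt → X low_batt must hold at every position from 0 onward. It fails at position 2, so G (low_batt → X low_batt) is false.
Positions where low_batt holds: 1, 2, 4, 6, 7.
Check X low_batt at each: 1→ok, 2→fails, 4→fails, 6→ok, 7→ok.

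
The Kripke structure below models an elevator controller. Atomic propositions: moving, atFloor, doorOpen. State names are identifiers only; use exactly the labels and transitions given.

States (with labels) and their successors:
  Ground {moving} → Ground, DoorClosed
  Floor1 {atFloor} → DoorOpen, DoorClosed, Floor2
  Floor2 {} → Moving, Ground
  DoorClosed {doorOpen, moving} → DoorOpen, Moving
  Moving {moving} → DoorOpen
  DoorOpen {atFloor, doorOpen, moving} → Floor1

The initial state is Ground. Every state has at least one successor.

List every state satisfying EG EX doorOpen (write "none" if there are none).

{Ground}

States satisfying EX doorOpen: {Ground, Floor1, DoorClosed, Moving}.
States satisfying EG EX doorOpen: {Ground}.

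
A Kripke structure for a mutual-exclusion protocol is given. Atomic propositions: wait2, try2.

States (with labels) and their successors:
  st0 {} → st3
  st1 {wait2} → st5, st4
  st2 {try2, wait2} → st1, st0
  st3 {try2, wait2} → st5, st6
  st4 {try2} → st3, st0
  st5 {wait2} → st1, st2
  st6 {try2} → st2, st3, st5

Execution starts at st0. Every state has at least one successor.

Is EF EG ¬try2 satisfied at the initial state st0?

States satisfying EG ¬try2: {st1, st5}.
States satisfying EF EG ¬try2: {st0, st1, st2, st3, st4, st5, st6}.
Some path from st0 reaches a state where EG ¬try2 holds.
st0 ∈ Sat(EF EG ¬try2).

Yes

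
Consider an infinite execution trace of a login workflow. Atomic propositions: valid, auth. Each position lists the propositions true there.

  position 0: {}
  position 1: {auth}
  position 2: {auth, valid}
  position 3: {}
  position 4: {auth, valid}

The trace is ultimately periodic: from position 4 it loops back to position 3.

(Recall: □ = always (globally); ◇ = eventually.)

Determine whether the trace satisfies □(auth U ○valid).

auth U ○valid must hold at every position from 0 onward. It fails at position 0, so □(auth U ○valid) is false.

Does not hold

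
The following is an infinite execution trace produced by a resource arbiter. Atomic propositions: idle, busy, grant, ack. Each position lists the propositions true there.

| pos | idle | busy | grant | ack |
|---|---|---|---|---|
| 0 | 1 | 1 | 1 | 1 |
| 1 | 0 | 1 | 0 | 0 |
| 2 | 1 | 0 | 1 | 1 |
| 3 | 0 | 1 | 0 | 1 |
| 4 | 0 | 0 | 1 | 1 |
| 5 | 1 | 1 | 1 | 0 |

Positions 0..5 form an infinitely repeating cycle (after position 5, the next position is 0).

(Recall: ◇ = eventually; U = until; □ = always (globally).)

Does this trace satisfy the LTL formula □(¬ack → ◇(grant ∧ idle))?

¬ack → ◇(grant ∧ idle) holds at every position 0..5, and those are all positions ever visited, so □(¬ack → ◇(grant ∧ idle)) holds.
Positions where ¬ack holds: 1, 5.
Check ◇(grant ∧ idle) at each: 1→ok, 5→ok.

Yes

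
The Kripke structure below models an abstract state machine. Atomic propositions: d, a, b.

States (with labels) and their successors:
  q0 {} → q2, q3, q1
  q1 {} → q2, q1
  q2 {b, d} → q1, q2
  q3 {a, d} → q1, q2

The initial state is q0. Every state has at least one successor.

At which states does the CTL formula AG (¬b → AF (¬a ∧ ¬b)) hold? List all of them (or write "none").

States satisfying ¬b → AF (¬a ∧ ¬b): {q0, q1, q2}.
States satisfying AG (¬b → AF (¬a ∧ ¬b)): {q1, q2}.

{q1, q2}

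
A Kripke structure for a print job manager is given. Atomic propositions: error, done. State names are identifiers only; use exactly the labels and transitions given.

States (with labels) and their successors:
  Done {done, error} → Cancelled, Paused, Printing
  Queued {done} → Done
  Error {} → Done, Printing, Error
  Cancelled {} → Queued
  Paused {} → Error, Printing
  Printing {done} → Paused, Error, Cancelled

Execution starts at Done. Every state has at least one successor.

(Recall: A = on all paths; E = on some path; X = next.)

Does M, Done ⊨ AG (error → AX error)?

No

States satisfying error → AX error: {Queued, Error, Cancelled, Paused, Printing}.
States satisfying AG (error → AX error): ∅.
Done is reachable from Done and violates error → AX error, so AG fails at Done.
Done ∉ Sat(AG (error → AX error)).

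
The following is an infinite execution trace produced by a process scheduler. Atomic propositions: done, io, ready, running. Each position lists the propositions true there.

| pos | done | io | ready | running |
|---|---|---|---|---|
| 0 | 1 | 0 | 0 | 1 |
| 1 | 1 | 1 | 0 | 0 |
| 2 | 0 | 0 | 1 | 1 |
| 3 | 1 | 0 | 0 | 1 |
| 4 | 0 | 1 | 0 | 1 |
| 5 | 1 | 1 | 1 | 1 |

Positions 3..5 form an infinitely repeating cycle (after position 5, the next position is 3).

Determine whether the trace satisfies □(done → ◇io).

done → ◇io holds at every position 0..5, and those are all positions ever visited, so □(done → ◇io) holds.
Positions where done holds: 0, 1, 3, 5.
Check ◇io at each: 0→ok, 1→ok, 3→ok, 5→ok.

Yes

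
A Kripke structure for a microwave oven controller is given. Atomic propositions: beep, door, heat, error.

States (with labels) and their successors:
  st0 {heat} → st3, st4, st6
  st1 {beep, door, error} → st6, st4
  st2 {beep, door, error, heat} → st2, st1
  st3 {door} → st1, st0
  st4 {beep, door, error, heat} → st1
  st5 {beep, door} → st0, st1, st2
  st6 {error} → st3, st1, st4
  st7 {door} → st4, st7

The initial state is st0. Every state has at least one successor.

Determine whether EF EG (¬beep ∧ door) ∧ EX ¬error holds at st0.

States satisfying EG (¬beep ∧ door): {st7}.
States satisfying EF EG (¬beep ∧ door): {st7}.
States satisfying ¬error: {st0, st3, st5, st7}.
States satisfying EX ¬error: {st0, st3, st5, st6, st7}.
States satisfying EF EG (¬beep ∧ door) ∧ EX ¬error: {st7}.
st0 ∉ Sat(EF EG (¬beep ∧ door) ∧ EX ¬error).

No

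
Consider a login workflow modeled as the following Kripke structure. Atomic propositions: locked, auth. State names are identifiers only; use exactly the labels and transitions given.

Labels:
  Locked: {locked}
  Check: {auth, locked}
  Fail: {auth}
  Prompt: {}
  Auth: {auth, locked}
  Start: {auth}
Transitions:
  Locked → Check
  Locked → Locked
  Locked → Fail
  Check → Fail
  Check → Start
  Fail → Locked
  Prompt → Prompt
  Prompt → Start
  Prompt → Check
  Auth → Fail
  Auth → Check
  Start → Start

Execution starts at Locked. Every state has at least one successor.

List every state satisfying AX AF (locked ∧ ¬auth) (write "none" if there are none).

States satisfying AF (locked ∧ ¬auth): {Locked, Fail}.
States satisfying AX AF (locked ∧ ¬auth): {Fail}.

{Fail}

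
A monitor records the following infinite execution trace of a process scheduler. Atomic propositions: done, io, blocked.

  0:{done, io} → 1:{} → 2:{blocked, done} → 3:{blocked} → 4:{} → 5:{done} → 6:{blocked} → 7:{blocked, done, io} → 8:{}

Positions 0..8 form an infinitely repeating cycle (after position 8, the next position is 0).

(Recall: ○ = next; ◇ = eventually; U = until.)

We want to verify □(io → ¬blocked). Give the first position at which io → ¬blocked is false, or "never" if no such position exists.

Check io → ¬blocked at each position in order: 0 ✓, 1 ✓, 2 ✓, 3 ✓, 4 ✓, 5 ✓, 6 ✓.
At position 7 the labels are {blocked, done, io}, so io → ¬blocked is false there. This is the first violation.

7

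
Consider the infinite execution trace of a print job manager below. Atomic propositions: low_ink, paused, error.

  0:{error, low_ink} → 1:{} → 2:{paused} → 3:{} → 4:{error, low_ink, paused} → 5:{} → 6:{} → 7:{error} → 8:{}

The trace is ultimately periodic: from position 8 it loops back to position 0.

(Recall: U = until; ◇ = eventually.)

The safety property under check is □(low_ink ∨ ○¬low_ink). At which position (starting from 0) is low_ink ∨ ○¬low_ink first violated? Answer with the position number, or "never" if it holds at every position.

3

Check low_ink ∨ ○¬low_ink at each position in order: 0 ✓, 1 ✓, 2 ✓.
At position 3 the labels are {} and the next position 4 has {error, low_ink, paused}, so low_ink ∨ ○¬low_ink is false there. This is the first violation.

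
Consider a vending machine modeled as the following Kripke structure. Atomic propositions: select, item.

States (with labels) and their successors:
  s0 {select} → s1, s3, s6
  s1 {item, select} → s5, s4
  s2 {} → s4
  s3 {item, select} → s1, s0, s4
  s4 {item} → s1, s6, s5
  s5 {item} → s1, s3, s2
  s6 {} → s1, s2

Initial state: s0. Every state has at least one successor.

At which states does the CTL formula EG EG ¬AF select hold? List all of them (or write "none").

States satisfying EG ¬AF select: {s2, s4, s5, s6}.
States satisfying EG EG ¬AF select: {s2, s4, s5, s6}.

{s2, s4, s5, s6}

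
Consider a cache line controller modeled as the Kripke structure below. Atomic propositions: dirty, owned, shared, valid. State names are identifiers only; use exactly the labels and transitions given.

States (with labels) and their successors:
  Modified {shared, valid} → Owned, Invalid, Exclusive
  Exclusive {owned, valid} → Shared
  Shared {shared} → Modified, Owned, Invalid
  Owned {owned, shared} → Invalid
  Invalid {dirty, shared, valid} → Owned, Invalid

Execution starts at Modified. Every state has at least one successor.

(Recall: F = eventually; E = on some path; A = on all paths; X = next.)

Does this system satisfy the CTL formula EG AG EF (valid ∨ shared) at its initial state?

Yes

States satisfying AG EF (valid ∨ shared): {Modified, Exclusive, Shared, Owned, Invalid}.
States satisfying EG AG EF (valid ∨ shared): {Modified, Exclusive, Shared, Owned, Invalid}.
Modified ∈ Sat(EG AG EF (valid ∨ shared)).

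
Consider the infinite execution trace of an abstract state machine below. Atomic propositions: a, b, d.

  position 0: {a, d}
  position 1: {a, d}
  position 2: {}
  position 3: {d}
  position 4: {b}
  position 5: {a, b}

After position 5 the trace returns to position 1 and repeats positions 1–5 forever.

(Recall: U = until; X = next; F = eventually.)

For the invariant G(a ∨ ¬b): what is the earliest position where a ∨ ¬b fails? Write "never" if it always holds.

4

Check a ∨ ¬b at each position in order: 0 ✓, 1 ✓, 2 ✓, 3 ✓.
At position 4 the labels are {b}, so a ∨ ¬b is false there. This is the first violation.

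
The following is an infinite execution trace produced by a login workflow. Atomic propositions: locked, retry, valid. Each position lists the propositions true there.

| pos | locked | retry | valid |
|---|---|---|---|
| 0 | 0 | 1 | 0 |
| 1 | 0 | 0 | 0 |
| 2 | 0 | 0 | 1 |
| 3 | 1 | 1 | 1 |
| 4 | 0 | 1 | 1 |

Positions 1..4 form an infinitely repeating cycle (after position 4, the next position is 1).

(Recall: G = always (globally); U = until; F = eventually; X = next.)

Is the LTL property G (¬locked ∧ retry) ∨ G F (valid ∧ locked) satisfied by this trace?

¬locked ∧ retry must hold at every position from 0 onward. It fails at position 1, so G (¬locked ∧ retry) is false.
F (valid ∧ locked) holds at every position 0..4, and those are all positions ever visited, so G F (valid ∧ locked) holds.
At position 0: G (¬locked ∧ retry) is false; G F (valid ∧ locked) is true; so G (¬locked ∧ retry) ∨ G F (valid ∧ locked) is true.

Satisfied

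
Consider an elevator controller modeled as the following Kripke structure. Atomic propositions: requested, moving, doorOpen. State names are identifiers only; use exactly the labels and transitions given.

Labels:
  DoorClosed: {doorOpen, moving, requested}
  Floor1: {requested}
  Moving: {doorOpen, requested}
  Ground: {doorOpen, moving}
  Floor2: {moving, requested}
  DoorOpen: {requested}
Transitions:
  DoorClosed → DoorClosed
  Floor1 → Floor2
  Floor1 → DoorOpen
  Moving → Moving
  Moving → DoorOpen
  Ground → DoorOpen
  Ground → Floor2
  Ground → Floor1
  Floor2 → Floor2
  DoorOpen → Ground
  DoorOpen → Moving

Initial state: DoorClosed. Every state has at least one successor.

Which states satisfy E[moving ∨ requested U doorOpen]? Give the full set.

{DoorClosed, Floor1, Moving, Ground, DoorOpen}

States satisfying moving ∨ requested: {DoorClosed, Floor1, Moving, Ground, Floor2, DoorOpen}.
States satisfying doorOpen: {DoorClosed, Moving, Ground}.
States satisfying E[moving ∨ requested U doorOpen]: {DoorClosed, Floor1, Moving, Ground, DoorOpen}.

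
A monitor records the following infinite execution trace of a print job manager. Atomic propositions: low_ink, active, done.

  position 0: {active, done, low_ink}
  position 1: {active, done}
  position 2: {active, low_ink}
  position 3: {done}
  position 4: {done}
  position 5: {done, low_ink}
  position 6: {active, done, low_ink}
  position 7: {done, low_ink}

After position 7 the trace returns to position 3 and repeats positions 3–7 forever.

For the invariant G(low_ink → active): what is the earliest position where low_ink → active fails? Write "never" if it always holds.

5

Check low_ink → active at each position in order: 0 ✓, 1 ✓, 2 ✓, 3 ✓, 4 ✓.
At position 5 the labels are {done, low_ink}, so low_ink → active is false there. This is the first violation.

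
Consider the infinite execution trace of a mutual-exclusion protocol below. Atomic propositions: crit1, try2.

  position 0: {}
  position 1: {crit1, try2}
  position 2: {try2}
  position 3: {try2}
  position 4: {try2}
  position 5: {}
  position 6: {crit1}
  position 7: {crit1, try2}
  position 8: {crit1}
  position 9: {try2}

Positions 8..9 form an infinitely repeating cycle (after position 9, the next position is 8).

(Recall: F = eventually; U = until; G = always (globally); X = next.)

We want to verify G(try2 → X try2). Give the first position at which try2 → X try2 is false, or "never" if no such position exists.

4

Check try2 → X try2 at each position in order: 0 ✓, 1 ✓, 2 ✓, 3 ✓.
At position 4 the labels are {try2} and the next position 5 has {}, so try2 → X try2 is false there. This is the first violation.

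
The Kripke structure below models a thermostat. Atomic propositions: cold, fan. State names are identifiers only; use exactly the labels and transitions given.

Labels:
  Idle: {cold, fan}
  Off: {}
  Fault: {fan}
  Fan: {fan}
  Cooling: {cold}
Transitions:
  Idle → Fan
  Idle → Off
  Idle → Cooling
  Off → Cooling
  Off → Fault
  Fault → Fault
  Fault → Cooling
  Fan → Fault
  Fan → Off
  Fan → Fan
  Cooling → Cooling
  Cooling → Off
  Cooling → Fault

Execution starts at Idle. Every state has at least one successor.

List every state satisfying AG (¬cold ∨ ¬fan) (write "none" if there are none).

{Off, Fault, Fan, Cooling}

States satisfying ¬cold ∨ ¬fan: {Off, Fault, Fan, Cooling}.
States satisfying AG (¬cold ∨ ¬fan): {Off, Fault, Fan, Cooling}.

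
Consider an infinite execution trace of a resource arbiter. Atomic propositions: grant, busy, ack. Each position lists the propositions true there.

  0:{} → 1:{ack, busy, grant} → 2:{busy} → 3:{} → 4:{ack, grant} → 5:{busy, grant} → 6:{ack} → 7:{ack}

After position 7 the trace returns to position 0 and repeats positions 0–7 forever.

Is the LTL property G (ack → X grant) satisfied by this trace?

ack → X grant must hold at every position from 0 onward. It fails at position 1, so G (ack → X grant) is false.
Positions where ack holds: 1, 4, 6, 7.
Check X grant at each: 1→fails, 4→ok, 6→fails, 7→fails.

Violated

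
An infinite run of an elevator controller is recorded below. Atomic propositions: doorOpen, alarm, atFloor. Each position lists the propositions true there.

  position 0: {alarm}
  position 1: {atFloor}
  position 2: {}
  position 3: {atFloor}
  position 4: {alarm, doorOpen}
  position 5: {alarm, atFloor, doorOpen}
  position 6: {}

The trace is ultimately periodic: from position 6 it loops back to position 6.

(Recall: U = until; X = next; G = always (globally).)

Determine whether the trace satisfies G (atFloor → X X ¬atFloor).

atFloor → X X ¬atFloor must hold at every position from 0 onward. It fails at position 1, so G (atFloor → X X ¬atFloor) is false.
Positions where atFloor holds: 1, 3, 5.
Check X X ¬atFloor at each: 1→fails, 3→fails, 5→ok.

Does not hold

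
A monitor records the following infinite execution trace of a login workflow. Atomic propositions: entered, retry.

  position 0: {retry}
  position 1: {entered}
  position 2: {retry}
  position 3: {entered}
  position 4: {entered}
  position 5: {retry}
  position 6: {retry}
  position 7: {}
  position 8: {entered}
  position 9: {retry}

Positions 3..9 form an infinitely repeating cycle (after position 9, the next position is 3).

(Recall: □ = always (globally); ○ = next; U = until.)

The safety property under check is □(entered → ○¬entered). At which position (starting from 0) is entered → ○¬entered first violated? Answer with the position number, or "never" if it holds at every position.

Check entered → ○¬entered at each position in order: 0 ✓, 1 ✓, 2 ✓.
At position 3 the labels are {entered} and the next position 4 has {entered}, so entered → ○¬entered is false there. This is the first violation.

3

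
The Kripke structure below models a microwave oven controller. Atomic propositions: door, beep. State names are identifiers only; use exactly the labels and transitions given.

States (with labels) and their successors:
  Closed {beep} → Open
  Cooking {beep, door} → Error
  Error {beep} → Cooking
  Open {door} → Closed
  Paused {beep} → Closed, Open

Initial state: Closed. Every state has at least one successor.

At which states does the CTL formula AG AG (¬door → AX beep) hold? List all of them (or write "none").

{Cooking, Error}

States satisfying AG (¬door → AX beep): {Cooking, Error}.
States satisfying AG AG (¬door → AX beep): {Cooking, Error}.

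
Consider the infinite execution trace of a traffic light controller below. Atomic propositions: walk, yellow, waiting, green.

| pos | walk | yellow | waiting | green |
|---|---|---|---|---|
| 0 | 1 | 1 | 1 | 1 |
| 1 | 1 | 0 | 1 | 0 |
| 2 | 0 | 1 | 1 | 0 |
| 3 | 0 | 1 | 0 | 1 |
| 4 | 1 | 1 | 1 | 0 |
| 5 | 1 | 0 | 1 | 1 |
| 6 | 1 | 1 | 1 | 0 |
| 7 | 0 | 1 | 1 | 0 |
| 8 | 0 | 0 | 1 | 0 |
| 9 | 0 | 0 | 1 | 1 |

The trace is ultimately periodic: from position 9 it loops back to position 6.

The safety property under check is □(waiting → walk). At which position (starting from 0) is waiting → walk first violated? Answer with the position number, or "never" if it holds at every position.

Check waiting → walk at each position in order: 0 ✓, 1 ✓.
At position 2 the labels are {waiting, yellow}, so waiting → walk is false there. This is the first violation.

2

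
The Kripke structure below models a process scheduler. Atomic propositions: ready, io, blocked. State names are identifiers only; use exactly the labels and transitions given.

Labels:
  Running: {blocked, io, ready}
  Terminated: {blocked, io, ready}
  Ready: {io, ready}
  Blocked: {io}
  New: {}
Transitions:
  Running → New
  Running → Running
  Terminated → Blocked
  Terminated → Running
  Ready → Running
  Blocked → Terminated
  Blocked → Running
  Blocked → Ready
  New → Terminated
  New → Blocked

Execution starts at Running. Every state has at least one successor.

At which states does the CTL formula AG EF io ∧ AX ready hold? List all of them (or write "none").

{Ready, Blocked}

States satisfying EF io: {Running, Terminated, Ready, Blocked, New}.
States satisfying AG EF io: {Running, Terminated, Ready, Blocked, New}.
States satisfying ready: {Running, Terminated, Ready}.
States satisfying AX ready: {Ready, Blocked}.
States satisfying AG EF io ∧ AX ready: {Ready, Blocked}.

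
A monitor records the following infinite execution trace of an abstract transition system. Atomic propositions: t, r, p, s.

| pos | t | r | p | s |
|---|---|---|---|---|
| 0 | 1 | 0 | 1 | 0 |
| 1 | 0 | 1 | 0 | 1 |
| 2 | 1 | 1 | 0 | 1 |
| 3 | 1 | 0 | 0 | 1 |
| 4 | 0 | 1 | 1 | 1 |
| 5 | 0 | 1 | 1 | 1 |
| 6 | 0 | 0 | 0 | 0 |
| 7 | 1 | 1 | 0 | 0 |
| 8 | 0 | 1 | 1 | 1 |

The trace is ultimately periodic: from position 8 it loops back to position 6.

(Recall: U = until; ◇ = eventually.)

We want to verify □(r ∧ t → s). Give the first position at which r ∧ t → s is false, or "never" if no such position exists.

7

Check r ∧ t → s at each position in order: 0 ✓, 1 ✓, 2 ✓, 3 ✓, 4 ✓, 5 ✓, 6 ✓.
At position 7 the labels are {r, t}, so r ∧ t → s is false there. This is the first violation.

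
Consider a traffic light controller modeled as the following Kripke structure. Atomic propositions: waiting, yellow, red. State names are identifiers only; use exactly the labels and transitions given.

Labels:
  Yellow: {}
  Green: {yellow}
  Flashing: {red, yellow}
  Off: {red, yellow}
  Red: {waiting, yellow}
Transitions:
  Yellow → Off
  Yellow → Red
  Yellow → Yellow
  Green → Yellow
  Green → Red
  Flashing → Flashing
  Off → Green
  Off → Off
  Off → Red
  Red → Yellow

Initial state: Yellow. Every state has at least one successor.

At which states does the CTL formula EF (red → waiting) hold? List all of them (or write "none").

{Yellow, Green, Off, Red}

States satisfying red → waiting: {Yellow, Green, Red}.
States satisfying EF (red → waiting): {Yellow, Green, Off, Red}.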